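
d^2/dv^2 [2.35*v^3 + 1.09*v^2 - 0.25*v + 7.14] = 14.1*v + 2.18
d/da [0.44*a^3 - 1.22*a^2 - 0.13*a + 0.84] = 1.32*a^2 - 2.44*a - 0.13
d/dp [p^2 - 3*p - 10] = 2*p - 3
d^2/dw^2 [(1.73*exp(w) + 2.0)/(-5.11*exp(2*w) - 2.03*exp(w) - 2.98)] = (-45.173933*exp(4*w) - 190.950991*exp(3*w) + 95.824764*exp(2*w) + 124.046062*exp(w) - 3.264292)*exp(w)/(133.432831*exp(6*w) + 159.022689*exp(5*w) + 296.615571*exp(4*w) + 193.840031*exp(3*w) + 172.977378*exp(2*w) + 54.081636*exp(w) + 26.463592)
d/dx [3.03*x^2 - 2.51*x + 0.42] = 6.06*x - 2.51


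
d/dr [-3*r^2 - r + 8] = -6*r - 1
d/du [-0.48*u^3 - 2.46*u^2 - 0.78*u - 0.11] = -1.44*u^2 - 4.92*u - 0.78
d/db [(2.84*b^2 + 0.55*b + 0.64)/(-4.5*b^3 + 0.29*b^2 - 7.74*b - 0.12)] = (12.78*b^4 + 4.95*b^3 - 13.5011*b^2 - 1.0528*b + 4.8876)/(20.25*b^6 - 2.61*b^5 + 69.7441*b^4 - 3.4092*b^3 + 59.838*b^2 + 1.8576*b + 0.0144)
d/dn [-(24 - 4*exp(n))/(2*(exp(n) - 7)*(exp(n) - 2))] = 2*(-exp(2*n) + 12*exp(n) - 40)*exp(n)/(exp(4*n) - 18*exp(3*n) + 109*exp(2*n) - 252*exp(n) + 196)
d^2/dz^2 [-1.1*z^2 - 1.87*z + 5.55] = -2.20000000000000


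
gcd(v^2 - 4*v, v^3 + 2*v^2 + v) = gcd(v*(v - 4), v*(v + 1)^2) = v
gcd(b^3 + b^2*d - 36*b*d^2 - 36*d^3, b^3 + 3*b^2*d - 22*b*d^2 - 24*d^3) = b^2 + 7*b*d + 6*d^2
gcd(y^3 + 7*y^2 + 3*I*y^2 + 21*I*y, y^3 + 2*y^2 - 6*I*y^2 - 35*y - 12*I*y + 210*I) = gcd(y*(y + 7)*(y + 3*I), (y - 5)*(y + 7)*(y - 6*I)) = y + 7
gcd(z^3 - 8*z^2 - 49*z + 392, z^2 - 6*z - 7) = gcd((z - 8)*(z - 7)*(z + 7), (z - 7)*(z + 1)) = z - 7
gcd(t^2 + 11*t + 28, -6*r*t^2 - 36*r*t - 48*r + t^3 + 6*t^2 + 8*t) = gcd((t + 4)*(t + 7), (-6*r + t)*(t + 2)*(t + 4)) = t + 4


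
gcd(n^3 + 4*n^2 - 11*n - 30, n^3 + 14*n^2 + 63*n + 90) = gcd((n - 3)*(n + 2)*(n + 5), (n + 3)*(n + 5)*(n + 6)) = n + 5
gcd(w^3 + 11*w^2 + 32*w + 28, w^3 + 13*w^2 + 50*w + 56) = w^2 + 9*w + 14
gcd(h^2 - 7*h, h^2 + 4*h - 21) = 1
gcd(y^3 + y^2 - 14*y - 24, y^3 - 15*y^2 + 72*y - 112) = y - 4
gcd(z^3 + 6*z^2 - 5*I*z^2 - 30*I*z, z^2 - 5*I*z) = z^2 - 5*I*z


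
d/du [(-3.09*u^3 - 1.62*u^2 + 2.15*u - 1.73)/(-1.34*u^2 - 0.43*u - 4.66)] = (4.1406*u^4 + 2.6574*u^3 + 46.7758*u^2 + 10.462*u - 10.7629)/(1.7956*u^4 + 1.1524*u^3 + 12.6737*u^2 + 4.0076*u + 21.7156)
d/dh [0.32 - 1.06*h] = -1.06000000000000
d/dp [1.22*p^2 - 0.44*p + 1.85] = 2.44*p - 0.44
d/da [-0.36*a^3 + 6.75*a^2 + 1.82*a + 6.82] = -1.08*a^2 + 13.5*a + 1.82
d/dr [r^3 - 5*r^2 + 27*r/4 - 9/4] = 3*r^2 - 10*r + 27/4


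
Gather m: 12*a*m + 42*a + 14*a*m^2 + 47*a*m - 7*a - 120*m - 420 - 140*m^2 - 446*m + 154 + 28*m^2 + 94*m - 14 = 35*a + m^2*(14*a - 112) + m*(59*a - 472) - 280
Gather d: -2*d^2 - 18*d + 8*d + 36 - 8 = -2*d^2 - 10*d + 28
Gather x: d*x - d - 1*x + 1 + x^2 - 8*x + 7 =-d + x^2 + x*(d - 9) + 8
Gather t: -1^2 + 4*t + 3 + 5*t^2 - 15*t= 5*t^2 - 11*t + 2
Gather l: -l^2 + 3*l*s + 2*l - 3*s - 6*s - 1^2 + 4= -l^2 + l*(3*s + 2) - 9*s + 3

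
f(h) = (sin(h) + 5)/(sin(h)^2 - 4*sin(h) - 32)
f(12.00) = -0.15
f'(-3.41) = 0.01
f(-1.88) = -0.15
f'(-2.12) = 0.00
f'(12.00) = -0.00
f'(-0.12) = -0.01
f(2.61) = -0.16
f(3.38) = -0.15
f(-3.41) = -0.16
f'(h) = (-2*sin(h)*cos(h) + 4*cos(h))*(sin(h) + 5)/(sin(h)^2 - 4*sin(h) - 32)^2 + cos(h)/(sin(h)^2 - 4*sin(h) - 32)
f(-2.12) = -0.15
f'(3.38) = 0.01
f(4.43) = -0.15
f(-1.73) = -0.15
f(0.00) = -0.16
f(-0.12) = -0.15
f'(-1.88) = 0.00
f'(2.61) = 0.01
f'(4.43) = 0.00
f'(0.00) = -0.01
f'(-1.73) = 0.00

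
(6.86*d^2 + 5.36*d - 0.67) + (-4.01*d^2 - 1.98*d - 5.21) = 2.85*d^2 + 3.38*d - 5.88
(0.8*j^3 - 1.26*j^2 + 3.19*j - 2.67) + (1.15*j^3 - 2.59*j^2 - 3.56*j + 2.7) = 1.95*j^3 - 3.85*j^2 - 0.37*j + 0.0300000000000002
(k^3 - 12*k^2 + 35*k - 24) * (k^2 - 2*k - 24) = k^5 - 14*k^4 + 35*k^3 + 194*k^2 - 792*k + 576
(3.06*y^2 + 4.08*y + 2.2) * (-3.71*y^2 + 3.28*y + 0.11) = -11.3526*y^4 - 5.1*y^3 + 5.557*y^2 + 7.6648*y + 0.242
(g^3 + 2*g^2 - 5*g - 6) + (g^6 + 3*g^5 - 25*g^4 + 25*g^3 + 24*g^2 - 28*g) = g^6 + 3*g^5 - 25*g^4 + 26*g^3 + 26*g^2 - 33*g - 6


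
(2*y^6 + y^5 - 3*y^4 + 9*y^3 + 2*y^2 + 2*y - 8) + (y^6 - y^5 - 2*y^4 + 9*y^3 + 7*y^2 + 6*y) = 3*y^6 - 5*y^4 + 18*y^3 + 9*y^2 + 8*y - 8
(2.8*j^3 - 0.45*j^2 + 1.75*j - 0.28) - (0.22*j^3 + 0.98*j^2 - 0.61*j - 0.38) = 2.58*j^3 - 1.43*j^2 + 2.36*j + 0.1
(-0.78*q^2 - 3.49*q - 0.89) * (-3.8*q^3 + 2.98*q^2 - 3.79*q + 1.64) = 2.964*q^5 + 10.9376*q^4 - 4.062*q^3 + 9.2957*q^2 - 2.3505*q - 1.4596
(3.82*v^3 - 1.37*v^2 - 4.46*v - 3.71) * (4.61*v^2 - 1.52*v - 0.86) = 17.6102*v^5 - 12.1221*v^4 - 21.7634*v^3 - 9.1457*v^2 + 9.4748*v + 3.1906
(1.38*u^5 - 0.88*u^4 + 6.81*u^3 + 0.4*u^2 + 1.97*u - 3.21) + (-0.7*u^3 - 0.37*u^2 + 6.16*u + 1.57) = 1.38*u^5 - 0.88*u^4 + 6.11*u^3 + 0.03*u^2 + 8.13*u - 1.64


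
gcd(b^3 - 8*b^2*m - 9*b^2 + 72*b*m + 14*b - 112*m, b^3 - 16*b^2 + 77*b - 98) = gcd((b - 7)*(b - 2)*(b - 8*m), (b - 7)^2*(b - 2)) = b^2 - 9*b + 14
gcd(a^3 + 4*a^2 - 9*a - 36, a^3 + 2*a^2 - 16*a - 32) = a + 4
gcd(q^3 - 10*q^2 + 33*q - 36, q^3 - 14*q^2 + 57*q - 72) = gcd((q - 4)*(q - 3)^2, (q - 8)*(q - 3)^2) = q^2 - 6*q + 9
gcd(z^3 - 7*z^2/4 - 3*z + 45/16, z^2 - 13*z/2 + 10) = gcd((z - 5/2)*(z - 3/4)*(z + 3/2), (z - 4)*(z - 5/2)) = z - 5/2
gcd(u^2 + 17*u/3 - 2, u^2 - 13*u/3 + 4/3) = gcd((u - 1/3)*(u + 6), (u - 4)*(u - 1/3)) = u - 1/3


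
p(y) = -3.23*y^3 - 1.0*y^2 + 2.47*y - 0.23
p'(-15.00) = -2147.78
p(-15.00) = 10638.97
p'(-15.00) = -2147.78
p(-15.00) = 10638.97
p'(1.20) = -13.88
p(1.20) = -4.29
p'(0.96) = -8.38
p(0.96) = -1.64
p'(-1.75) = -23.71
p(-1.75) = 9.70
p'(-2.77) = -66.34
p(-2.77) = 53.91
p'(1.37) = -18.46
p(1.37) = -7.03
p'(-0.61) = 0.08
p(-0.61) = -1.38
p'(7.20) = -514.26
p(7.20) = -1239.88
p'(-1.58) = -18.56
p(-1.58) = 6.11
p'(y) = -9.69*y^2 - 2.0*y + 2.47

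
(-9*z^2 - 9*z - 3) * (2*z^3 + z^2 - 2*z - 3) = -18*z^5 - 27*z^4 + 3*z^3 + 42*z^2 + 33*z + 9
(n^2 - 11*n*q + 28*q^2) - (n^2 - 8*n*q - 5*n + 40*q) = -3*n*q + 5*n + 28*q^2 - 40*q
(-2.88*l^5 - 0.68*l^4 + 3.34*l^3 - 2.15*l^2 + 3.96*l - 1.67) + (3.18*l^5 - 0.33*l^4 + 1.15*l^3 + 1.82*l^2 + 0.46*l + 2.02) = 0.3*l^5 - 1.01*l^4 + 4.49*l^3 - 0.33*l^2 + 4.42*l + 0.35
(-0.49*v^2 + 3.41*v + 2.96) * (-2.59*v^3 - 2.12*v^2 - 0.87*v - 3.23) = 1.2691*v^5 - 7.7931*v^4 - 14.4693*v^3 - 7.6592*v^2 - 13.5895*v - 9.5608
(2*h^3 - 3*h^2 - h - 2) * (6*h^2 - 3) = 12*h^5 - 18*h^4 - 12*h^3 - 3*h^2 + 3*h + 6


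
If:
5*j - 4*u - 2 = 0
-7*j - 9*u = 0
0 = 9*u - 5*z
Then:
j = 18/73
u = -14/73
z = -126/365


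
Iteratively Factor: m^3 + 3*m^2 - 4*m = (m - 1)*(m^2 + 4*m) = (m - 1)*(m + 4)*(m)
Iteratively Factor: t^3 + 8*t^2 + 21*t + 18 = (t + 3)*(t^2 + 5*t + 6) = (t + 3)^2*(t + 2)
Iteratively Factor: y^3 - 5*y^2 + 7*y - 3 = (y - 3)*(y^2 - 2*y + 1) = (y - 3)*(y - 1)*(y - 1)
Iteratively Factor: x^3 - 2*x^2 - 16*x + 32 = (x - 2)*(x^2 - 16) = (x - 2)*(x + 4)*(x - 4)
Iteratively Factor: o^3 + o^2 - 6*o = (o - 2)*(o^2 + 3*o) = (o - 2)*(o + 3)*(o)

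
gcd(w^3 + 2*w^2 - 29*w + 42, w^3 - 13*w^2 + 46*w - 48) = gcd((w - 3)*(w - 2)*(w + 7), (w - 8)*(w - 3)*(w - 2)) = w^2 - 5*w + 6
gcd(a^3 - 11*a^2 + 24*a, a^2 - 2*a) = a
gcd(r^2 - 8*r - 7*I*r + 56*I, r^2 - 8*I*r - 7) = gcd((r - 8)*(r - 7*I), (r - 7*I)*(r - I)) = r - 7*I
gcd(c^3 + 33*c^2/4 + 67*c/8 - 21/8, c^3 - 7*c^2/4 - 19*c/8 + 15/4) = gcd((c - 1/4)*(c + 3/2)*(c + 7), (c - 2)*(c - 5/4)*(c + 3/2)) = c + 3/2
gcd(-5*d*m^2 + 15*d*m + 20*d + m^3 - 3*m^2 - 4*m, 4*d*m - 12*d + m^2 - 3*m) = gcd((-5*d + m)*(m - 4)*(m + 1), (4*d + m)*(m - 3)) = 1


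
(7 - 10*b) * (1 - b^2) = 10*b^3 - 7*b^2 - 10*b + 7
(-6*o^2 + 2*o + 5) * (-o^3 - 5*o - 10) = 6*o^5 - 2*o^4 + 25*o^3 + 50*o^2 - 45*o - 50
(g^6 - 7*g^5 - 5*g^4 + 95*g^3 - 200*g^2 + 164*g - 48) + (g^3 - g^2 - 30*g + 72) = g^6 - 7*g^5 - 5*g^4 + 96*g^3 - 201*g^2 + 134*g + 24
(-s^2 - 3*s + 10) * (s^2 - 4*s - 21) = -s^4 + s^3 + 43*s^2 + 23*s - 210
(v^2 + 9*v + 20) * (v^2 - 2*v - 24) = v^4 + 7*v^3 - 22*v^2 - 256*v - 480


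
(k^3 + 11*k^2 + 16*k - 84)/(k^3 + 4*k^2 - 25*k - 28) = (k^2 + 4*k - 12)/(k^2 - 3*k - 4)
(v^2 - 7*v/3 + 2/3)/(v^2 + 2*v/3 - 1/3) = (v - 2)/(v + 1)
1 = 1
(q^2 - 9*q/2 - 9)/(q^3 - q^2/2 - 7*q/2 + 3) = (2*q^2 - 9*q - 18)/(2*q^3 - q^2 - 7*q + 6)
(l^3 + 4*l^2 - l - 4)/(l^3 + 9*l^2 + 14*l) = (l^3 + 4*l^2 - l - 4)/(l*(l^2 + 9*l + 14))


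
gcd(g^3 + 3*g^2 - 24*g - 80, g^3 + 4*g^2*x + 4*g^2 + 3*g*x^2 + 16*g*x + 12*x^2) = g + 4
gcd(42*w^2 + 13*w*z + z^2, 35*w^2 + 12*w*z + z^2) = 7*w + z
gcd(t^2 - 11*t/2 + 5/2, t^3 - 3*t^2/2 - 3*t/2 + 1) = t - 1/2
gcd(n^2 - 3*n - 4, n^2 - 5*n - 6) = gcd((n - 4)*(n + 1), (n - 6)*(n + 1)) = n + 1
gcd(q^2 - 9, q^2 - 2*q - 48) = 1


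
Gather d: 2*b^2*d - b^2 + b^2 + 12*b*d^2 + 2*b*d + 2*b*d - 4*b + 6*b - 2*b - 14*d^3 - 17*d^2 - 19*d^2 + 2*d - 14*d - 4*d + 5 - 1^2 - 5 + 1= -14*d^3 + d^2*(12*b - 36) + d*(2*b^2 + 4*b - 16)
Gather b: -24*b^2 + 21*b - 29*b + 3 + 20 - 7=-24*b^2 - 8*b + 16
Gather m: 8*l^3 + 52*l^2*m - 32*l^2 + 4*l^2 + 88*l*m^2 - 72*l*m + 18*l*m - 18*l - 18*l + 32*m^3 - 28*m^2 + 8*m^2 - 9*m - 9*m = 8*l^3 - 28*l^2 - 36*l + 32*m^3 + m^2*(88*l - 20) + m*(52*l^2 - 54*l - 18)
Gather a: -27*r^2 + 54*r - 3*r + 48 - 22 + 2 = -27*r^2 + 51*r + 28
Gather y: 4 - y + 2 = 6 - y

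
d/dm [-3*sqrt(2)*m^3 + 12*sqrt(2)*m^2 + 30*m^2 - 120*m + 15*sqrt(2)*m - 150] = -9*sqrt(2)*m^2 + 24*sqrt(2)*m + 60*m - 120 + 15*sqrt(2)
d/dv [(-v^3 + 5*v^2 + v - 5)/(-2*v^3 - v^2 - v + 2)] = (11*v^4 + 6*v^3 - 40*v^2 + 10*v - 3)/(4*v^6 + 4*v^5 + 5*v^4 - 6*v^3 - 3*v^2 - 4*v + 4)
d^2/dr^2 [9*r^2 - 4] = 18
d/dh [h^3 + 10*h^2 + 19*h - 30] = 3*h^2 + 20*h + 19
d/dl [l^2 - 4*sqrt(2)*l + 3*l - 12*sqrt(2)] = 2*l - 4*sqrt(2) + 3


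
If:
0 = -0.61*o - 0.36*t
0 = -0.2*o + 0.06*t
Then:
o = 0.00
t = 0.00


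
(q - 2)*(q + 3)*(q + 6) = q^3 + 7*q^2 - 36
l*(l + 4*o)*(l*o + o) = l^3*o + 4*l^2*o^2 + l^2*o + 4*l*o^2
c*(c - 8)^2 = c^3 - 16*c^2 + 64*c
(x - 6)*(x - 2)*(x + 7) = x^3 - x^2 - 44*x + 84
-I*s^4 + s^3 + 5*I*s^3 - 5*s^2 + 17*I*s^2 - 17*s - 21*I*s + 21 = (s - 7)*(s + 3)*(s + I)*(-I*s + I)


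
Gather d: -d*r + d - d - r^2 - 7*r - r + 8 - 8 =-d*r - r^2 - 8*r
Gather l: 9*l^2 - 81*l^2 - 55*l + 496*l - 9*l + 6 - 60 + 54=-72*l^2 + 432*l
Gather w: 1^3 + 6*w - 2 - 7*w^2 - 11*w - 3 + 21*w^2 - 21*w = 14*w^2 - 26*w - 4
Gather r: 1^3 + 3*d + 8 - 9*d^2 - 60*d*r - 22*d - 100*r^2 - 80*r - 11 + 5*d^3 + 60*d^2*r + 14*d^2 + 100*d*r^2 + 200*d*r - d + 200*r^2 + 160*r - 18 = 5*d^3 + 5*d^2 - 20*d + r^2*(100*d + 100) + r*(60*d^2 + 140*d + 80) - 20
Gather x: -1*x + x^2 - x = x^2 - 2*x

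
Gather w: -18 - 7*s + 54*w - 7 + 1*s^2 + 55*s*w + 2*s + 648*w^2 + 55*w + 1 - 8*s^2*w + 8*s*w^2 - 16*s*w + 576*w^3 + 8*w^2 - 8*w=s^2 - 5*s + 576*w^3 + w^2*(8*s + 656) + w*(-8*s^2 + 39*s + 101) - 24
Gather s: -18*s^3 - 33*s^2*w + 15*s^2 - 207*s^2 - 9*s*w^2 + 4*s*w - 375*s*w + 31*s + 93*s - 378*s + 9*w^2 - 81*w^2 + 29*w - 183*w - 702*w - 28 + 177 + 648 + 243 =-18*s^3 + s^2*(-33*w - 192) + s*(-9*w^2 - 371*w - 254) - 72*w^2 - 856*w + 1040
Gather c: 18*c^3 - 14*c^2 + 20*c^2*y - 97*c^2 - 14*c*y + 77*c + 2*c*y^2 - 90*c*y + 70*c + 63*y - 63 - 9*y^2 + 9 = 18*c^3 + c^2*(20*y - 111) + c*(2*y^2 - 104*y + 147) - 9*y^2 + 63*y - 54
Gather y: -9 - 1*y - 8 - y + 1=-2*y - 16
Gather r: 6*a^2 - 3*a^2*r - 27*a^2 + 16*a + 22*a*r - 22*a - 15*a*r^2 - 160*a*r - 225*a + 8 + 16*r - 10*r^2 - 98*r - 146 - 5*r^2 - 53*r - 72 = -21*a^2 - 231*a + r^2*(-15*a - 15) + r*(-3*a^2 - 138*a - 135) - 210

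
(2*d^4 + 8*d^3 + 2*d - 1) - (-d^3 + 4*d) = 2*d^4 + 9*d^3 - 2*d - 1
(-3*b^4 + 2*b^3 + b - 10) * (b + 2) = -3*b^5 - 4*b^4 + 4*b^3 + b^2 - 8*b - 20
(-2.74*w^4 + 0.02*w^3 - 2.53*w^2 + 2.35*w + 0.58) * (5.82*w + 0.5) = -15.9468*w^5 - 1.2536*w^4 - 14.7146*w^3 + 12.412*w^2 + 4.5506*w + 0.29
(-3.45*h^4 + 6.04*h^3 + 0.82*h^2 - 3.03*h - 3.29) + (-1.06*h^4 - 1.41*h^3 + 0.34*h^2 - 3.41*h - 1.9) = -4.51*h^4 + 4.63*h^3 + 1.16*h^2 - 6.44*h - 5.19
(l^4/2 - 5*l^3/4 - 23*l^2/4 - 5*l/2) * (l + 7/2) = l^5/2 + l^4/2 - 81*l^3/8 - 181*l^2/8 - 35*l/4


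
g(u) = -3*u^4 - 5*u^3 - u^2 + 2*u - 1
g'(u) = -12*u^3 - 15*u^2 - 2*u + 2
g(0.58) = -1.49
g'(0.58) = -6.55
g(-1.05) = -2.06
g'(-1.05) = 1.45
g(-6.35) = -3651.50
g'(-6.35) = 2482.44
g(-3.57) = -280.69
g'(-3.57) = 363.96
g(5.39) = -3334.30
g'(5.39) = -2323.65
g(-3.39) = -220.69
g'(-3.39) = 303.90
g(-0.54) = -1.84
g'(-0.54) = 0.60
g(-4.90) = -1176.01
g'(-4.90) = 1063.44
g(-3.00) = -124.00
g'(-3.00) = 197.00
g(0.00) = -1.00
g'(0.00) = 2.00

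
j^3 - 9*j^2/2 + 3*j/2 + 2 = (j - 4)*(j - 1)*(j + 1/2)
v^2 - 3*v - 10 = (v - 5)*(v + 2)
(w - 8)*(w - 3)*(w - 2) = w^3 - 13*w^2 + 46*w - 48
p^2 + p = p*(p + 1)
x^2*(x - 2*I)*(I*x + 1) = I*x^4 + 3*x^3 - 2*I*x^2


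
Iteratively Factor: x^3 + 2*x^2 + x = (x)*(x^2 + 2*x + 1) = x*(x + 1)*(x + 1)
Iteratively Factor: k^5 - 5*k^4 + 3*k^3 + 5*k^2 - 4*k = (k)*(k^4 - 5*k^3 + 3*k^2 + 5*k - 4) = k*(k - 4)*(k^3 - k^2 - k + 1) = k*(k - 4)*(k - 1)*(k^2 - 1) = k*(k - 4)*(k - 1)^2*(k + 1)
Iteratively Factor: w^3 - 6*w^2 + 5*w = (w - 5)*(w^2 - w) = w*(w - 5)*(w - 1)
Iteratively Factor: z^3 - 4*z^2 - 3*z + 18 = (z - 3)*(z^2 - z - 6) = (z - 3)^2*(z + 2)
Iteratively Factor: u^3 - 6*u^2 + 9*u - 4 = (u - 1)*(u^2 - 5*u + 4) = (u - 4)*(u - 1)*(u - 1)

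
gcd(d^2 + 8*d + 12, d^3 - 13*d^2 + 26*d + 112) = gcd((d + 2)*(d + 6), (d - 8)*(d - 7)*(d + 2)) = d + 2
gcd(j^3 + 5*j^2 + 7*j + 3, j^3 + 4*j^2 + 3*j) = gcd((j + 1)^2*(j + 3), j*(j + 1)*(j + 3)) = j^2 + 4*j + 3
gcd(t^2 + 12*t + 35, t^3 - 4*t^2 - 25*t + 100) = t + 5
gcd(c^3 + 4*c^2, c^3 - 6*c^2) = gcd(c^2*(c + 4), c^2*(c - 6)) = c^2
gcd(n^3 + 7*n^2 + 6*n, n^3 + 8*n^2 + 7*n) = n^2 + n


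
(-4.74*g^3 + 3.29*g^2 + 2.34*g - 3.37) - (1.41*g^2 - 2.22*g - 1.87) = -4.74*g^3 + 1.88*g^2 + 4.56*g - 1.5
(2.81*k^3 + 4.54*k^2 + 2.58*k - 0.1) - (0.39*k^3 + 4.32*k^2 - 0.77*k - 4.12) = 2.42*k^3 + 0.22*k^2 + 3.35*k + 4.02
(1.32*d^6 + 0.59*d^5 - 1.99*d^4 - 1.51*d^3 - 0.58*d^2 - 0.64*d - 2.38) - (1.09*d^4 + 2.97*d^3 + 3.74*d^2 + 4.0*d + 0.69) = 1.32*d^6 + 0.59*d^5 - 3.08*d^4 - 4.48*d^3 - 4.32*d^2 - 4.64*d - 3.07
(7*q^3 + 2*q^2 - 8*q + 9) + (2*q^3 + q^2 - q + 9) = 9*q^3 + 3*q^2 - 9*q + 18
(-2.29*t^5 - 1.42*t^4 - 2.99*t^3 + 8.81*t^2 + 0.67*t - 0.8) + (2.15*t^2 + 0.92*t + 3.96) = -2.29*t^5 - 1.42*t^4 - 2.99*t^3 + 10.96*t^2 + 1.59*t + 3.16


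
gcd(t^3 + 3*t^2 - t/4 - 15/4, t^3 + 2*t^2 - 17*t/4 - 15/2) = t^2 + 4*t + 15/4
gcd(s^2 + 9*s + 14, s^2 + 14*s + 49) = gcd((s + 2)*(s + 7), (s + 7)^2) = s + 7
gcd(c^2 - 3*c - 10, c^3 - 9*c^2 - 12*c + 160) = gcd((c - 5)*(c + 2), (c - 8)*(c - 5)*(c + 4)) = c - 5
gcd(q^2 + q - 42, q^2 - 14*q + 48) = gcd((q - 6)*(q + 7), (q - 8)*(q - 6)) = q - 6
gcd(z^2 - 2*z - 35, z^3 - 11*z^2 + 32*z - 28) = z - 7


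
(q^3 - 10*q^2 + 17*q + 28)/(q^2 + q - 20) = (q^2 - 6*q - 7)/(q + 5)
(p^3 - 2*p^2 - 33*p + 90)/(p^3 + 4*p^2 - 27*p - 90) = (p - 3)/(p + 3)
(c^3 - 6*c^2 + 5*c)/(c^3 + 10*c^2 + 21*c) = (c^2 - 6*c + 5)/(c^2 + 10*c + 21)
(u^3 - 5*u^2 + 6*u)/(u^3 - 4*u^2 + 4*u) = (u - 3)/(u - 2)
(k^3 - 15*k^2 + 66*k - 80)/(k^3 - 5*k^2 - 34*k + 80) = (k - 5)/(k + 5)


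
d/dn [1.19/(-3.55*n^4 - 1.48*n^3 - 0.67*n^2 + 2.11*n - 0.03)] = (16.898*n^3 + 5.2836*n^2 + 1.5946*n - 2.5109)/(3.55*n^4 + 1.48*n^3 + 0.67*n^2 - 2.11*n + 0.03)^2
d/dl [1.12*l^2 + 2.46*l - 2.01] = 2.24*l + 2.46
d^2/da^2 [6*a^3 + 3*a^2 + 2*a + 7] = 36*a + 6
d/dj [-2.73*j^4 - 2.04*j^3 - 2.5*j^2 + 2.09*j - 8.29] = -10.92*j^3 - 6.12*j^2 - 5.0*j + 2.09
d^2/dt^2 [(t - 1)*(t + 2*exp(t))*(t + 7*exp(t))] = 9*t^2*exp(t) + 56*t*exp(2*t) + 27*t*exp(t) + 6*t - 2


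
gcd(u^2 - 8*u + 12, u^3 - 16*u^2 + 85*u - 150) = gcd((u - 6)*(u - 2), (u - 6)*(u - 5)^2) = u - 6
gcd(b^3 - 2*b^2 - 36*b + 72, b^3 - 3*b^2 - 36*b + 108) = b^2 - 36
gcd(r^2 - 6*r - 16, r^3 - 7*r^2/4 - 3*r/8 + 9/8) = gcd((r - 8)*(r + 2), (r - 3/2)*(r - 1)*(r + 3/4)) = 1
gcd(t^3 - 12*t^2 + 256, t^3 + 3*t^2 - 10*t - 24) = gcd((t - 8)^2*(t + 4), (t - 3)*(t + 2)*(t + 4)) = t + 4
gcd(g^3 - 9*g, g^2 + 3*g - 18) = g - 3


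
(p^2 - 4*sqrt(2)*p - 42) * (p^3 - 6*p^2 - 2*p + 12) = p^5 - 6*p^4 - 4*sqrt(2)*p^4 - 44*p^3 + 24*sqrt(2)*p^3 + 8*sqrt(2)*p^2 + 264*p^2 - 48*sqrt(2)*p + 84*p - 504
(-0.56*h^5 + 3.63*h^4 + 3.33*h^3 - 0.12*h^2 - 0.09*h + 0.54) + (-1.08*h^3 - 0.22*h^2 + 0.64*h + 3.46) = -0.56*h^5 + 3.63*h^4 + 2.25*h^3 - 0.34*h^2 + 0.55*h + 4.0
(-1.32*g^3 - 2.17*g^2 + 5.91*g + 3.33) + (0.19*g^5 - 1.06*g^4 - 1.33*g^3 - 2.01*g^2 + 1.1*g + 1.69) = 0.19*g^5 - 1.06*g^4 - 2.65*g^3 - 4.18*g^2 + 7.01*g + 5.02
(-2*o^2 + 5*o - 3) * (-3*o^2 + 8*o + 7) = 6*o^4 - 31*o^3 + 35*o^2 + 11*o - 21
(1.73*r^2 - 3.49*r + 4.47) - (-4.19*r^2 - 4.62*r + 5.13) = 5.92*r^2 + 1.13*r - 0.66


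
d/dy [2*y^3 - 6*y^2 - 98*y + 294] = 6*y^2 - 12*y - 98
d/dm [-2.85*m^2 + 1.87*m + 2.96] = 1.87 - 5.7*m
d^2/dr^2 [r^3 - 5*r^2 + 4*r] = 6*r - 10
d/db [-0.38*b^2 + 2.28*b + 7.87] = 2.28 - 0.76*b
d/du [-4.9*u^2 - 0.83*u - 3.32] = -9.8*u - 0.83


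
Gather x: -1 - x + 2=1 - x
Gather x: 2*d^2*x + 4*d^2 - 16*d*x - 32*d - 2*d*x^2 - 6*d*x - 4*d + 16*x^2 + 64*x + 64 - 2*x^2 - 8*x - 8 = 4*d^2 - 36*d + x^2*(14 - 2*d) + x*(2*d^2 - 22*d + 56) + 56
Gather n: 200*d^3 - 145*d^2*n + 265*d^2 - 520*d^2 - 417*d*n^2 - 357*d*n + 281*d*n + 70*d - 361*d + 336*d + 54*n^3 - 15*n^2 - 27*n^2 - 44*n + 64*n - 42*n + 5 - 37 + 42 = 200*d^3 - 255*d^2 + 45*d + 54*n^3 + n^2*(-417*d - 42) + n*(-145*d^2 - 76*d - 22) + 10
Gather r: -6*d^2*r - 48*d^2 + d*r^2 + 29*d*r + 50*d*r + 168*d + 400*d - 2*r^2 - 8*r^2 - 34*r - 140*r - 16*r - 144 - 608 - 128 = -48*d^2 + 568*d + r^2*(d - 10) + r*(-6*d^2 + 79*d - 190) - 880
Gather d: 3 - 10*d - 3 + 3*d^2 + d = 3*d^2 - 9*d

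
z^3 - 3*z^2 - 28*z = z*(z - 7)*(z + 4)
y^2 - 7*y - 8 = (y - 8)*(y + 1)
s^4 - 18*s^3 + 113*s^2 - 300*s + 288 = (s - 8)*(s - 4)*(s - 3)^2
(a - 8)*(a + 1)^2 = a^3 - 6*a^2 - 15*a - 8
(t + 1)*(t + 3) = t^2 + 4*t + 3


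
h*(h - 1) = h^2 - h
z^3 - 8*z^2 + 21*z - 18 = (z - 3)^2*(z - 2)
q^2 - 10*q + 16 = (q - 8)*(q - 2)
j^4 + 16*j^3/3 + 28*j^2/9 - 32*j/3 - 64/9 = (j - 4/3)*(j + 2/3)*(j + 2)*(j + 4)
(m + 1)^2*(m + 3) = m^3 + 5*m^2 + 7*m + 3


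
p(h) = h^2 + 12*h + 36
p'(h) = 2*h + 12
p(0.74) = 45.43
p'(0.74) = 13.48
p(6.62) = 159.26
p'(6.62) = 25.24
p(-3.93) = 4.28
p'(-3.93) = 4.14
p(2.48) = 71.91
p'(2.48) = 16.96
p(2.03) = 64.48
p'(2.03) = 16.06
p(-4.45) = 2.40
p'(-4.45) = 3.10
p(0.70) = 44.89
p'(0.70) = 13.40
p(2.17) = 66.75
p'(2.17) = 16.34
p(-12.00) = 36.00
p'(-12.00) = -12.00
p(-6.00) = 0.00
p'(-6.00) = 0.00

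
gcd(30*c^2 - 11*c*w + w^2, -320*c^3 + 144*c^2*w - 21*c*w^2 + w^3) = -5*c + w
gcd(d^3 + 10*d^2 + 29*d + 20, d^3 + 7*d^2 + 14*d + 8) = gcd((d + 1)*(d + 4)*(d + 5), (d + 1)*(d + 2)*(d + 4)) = d^2 + 5*d + 4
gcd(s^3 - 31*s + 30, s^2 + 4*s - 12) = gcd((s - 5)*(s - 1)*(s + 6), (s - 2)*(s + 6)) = s + 6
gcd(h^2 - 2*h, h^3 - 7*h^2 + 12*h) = h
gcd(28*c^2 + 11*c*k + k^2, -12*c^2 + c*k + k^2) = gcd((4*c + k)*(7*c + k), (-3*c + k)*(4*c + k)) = 4*c + k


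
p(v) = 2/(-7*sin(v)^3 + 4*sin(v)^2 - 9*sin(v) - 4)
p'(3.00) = -0.60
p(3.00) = -0.38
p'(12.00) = 3.48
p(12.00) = 0.65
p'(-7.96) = -0.03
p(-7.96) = 0.13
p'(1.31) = 0.05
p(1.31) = -0.13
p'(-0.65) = 1.72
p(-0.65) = 0.45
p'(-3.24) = -0.71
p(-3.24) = -0.41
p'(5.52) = 0.85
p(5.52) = 0.31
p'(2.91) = -0.46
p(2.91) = -0.34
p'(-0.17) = 3.98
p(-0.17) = -0.86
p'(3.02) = -0.65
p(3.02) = -0.40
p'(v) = 2*(21*sin(v)^2*cos(v) - 8*sin(v)*cos(v) + 9*cos(v))/(-7*sin(v)^3 + 4*sin(v)^2 - 9*sin(v) - 4)^2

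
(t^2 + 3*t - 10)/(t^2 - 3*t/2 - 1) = 2*(t + 5)/(2*t + 1)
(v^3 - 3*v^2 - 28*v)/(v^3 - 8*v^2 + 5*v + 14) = v*(v + 4)/(v^2 - v - 2)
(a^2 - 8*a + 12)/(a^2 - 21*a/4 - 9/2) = 4*(a - 2)/(4*a + 3)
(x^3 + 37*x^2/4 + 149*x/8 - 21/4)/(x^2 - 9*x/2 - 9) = (-8*x^3 - 74*x^2 - 149*x + 42)/(4*(-2*x^2 + 9*x + 18))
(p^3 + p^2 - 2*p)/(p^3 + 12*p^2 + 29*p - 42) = p*(p + 2)/(p^2 + 13*p + 42)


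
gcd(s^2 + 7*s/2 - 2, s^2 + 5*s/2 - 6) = s + 4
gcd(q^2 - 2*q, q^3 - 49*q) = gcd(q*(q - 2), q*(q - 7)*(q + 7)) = q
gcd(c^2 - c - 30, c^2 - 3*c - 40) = c + 5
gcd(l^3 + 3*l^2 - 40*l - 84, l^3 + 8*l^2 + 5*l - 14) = l^2 + 9*l + 14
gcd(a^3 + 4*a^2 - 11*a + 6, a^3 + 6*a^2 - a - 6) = a^2 + 5*a - 6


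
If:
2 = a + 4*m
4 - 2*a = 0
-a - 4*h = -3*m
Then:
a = 2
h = -1/2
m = 0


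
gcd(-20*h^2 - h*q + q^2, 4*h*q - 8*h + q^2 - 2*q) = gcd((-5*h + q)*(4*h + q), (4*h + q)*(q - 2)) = 4*h + q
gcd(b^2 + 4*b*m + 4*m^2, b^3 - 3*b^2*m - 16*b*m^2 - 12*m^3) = b + 2*m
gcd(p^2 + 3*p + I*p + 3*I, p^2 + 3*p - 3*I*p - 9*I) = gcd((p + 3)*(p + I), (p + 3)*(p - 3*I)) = p + 3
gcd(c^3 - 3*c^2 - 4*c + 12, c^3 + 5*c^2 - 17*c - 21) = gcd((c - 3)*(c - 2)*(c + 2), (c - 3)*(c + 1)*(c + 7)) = c - 3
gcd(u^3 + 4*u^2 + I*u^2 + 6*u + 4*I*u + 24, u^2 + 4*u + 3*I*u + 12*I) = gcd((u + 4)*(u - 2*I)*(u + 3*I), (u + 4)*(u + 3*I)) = u^2 + u*(4 + 3*I) + 12*I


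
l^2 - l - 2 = (l - 2)*(l + 1)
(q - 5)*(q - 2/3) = q^2 - 17*q/3 + 10/3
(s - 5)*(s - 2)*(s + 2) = s^3 - 5*s^2 - 4*s + 20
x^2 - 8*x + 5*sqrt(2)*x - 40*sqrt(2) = (x - 8)*(x + 5*sqrt(2))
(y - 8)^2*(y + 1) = y^3 - 15*y^2 + 48*y + 64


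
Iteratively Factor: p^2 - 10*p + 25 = (p - 5)*(p - 5)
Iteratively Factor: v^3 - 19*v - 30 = (v + 3)*(v^2 - 3*v - 10) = (v - 5)*(v + 3)*(v + 2)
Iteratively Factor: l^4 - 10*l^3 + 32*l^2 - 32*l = (l - 4)*(l^3 - 6*l^2 + 8*l) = (l - 4)*(l - 2)*(l^2 - 4*l) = l*(l - 4)*(l - 2)*(l - 4)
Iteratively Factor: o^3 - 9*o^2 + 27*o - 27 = (o - 3)*(o^2 - 6*o + 9) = (o - 3)^2*(o - 3)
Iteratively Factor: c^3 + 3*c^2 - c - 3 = (c - 1)*(c^2 + 4*c + 3) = (c - 1)*(c + 3)*(c + 1)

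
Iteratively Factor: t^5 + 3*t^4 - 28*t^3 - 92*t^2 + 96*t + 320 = (t + 4)*(t^4 - t^3 - 24*t^2 + 4*t + 80) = (t - 5)*(t + 4)*(t^3 + 4*t^2 - 4*t - 16) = (t - 5)*(t + 2)*(t + 4)*(t^2 + 2*t - 8) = (t - 5)*(t + 2)*(t + 4)^2*(t - 2)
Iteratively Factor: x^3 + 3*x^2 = (x)*(x^2 + 3*x) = x*(x + 3)*(x)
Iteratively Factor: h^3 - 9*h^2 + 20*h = (h - 5)*(h^2 - 4*h) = (h - 5)*(h - 4)*(h)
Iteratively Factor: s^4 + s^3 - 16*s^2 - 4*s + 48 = (s - 2)*(s^3 + 3*s^2 - 10*s - 24) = (s - 3)*(s - 2)*(s^2 + 6*s + 8) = (s - 3)*(s - 2)*(s + 4)*(s + 2)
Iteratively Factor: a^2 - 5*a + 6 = (a - 2)*(a - 3)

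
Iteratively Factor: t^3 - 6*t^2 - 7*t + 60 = (t + 3)*(t^2 - 9*t + 20) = (t - 4)*(t + 3)*(t - 5)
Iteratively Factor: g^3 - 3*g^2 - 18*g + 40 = (g - 5)*(g^2 + 2*g - 8) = (g - 5)*(g - 2)*(g + 4)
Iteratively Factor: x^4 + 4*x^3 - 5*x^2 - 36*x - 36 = (x + 3)*(x^3 + x^2 - 8*x - 12) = (x - 3)*(x + 3)*(x^2 + 4*x + 4) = (x - 3)*(x + 2)*(x + 3)*(x + 2)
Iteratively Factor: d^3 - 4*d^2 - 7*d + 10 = (d + 2)*(d^2 - 6*d + 5) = (d - 1)*(d + 2)*(d - 5)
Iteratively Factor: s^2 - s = (s - 1)*(s)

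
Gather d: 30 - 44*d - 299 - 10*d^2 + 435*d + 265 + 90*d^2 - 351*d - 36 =80*d^2 + 40*d - 40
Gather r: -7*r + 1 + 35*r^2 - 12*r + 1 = 35*r^2 - 19*r + 2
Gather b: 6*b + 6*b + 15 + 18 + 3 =12*b + 36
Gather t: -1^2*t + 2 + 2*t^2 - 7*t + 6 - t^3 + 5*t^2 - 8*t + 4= -t^3 + 7*t^2 - 16*t + 12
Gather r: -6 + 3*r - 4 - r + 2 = 2*r - 8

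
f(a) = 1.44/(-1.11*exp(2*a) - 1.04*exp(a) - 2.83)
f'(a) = 1.44*(2.22*exp(2*a) + 1.04*exp(a))/(-1.11*exp(2*a) - 1.04*exp(a) - 2.83)^2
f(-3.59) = -0.50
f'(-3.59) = 0.01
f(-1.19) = -0.44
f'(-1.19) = 0.07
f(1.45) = -0.05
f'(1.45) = 0.09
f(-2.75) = -0.50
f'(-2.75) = 0.01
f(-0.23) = -0.33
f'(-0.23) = 0.17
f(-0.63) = -0.39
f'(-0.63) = 0.12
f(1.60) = -0.04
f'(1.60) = 0.07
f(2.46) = -0.01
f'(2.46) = 0.02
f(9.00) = 0.00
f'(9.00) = 0.00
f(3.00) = 0.00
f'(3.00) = 0.01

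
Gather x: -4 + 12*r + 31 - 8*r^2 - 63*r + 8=-8*r^2 - 51*r + 35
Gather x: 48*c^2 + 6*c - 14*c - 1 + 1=48*c^2 - 8*c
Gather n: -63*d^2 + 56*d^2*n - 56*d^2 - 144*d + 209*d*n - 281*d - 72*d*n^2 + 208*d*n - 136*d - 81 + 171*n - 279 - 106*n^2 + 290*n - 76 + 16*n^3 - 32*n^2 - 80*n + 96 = -119*d^2 - 561*d + 16*n^3 + n^2*(-72*d - 138) + n*(56*d^2 + 417*d + 381) - 340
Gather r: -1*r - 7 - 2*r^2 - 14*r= -2*r^2 - 15*r - 7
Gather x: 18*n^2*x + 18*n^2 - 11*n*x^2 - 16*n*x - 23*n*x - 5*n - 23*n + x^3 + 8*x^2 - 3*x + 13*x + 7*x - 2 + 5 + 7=18*n^2 - 28*n + x^3 + x^2*(8 - 11*n) + x*(18*n^2 - 39*n + 17) + 10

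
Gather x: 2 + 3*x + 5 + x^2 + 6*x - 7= x^2 + 9*x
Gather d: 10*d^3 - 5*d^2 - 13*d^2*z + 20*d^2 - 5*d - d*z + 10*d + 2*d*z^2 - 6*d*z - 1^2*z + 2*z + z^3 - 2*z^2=10*d^3 + d^2*(15 - 13*z) + d*(2*z^2 - 7*z + 5) + z^3 - 2*z^2 + z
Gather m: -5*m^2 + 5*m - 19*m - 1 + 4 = -5*m^2 - 14*m + 3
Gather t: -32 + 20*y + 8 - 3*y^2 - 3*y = -3*y^2 + 17*y - 24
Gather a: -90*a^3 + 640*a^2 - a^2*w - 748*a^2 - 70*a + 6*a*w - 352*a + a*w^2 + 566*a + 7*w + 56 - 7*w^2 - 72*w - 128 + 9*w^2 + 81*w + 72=-90*a^3 + a^2*(-w - 108) + a*(w^2 + 6*w + 144) + 2*w^2 + 16*w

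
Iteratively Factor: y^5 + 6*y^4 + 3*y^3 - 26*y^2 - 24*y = (y)*(y^4 + 6*y^3 + 3*y^2 - 26*y - 24) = y*(y - 2)*(y^3 + 8*y^2 + 19*y + 12) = y*(y - 2)*(y + 3)*(y^2 + 5*y + 4) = y*(y - 2)*(y + 1)*(y + 3)*(y + 4)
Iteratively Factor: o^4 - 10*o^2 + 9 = (o + 3)*(o^3 - 3*o^2 - o + 3) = (o - 1)*(o + 3)*(o^2 - 2*o - 3) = (o - 3)*(o - 1)*(o + 3)*(o + 1)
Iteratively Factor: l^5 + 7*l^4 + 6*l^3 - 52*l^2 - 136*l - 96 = (l + 2)*(l^4 + 5*l^3 - 4*l^2 - 44*l - 48) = (l + 2)^2*(l^3 + 3*l^2 - 10*l - 24) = (l - 3)*(l + 2)^2*(l^2 + 6*l + 8) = (l - 3)*(l + 2)^3*(l + 4)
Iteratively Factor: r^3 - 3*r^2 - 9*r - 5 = (r - 5)*(r^2 + 2*r + 1) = (r - 5)*(r + 1)*(r + 1)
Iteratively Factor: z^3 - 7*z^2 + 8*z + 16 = (z - 4)*(z^2 - 3*z - 4) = (z - 4)^2*(z + 1)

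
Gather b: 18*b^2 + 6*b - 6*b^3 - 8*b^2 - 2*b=-6*b^3 + 10*b^2 + 4*b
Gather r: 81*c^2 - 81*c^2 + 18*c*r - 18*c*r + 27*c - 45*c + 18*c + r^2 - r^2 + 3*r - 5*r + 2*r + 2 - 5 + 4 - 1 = 0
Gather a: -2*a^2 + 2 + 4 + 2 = 8 - 2*a^2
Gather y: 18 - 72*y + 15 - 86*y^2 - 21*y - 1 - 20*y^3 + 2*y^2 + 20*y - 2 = -20*y^3 - 84*y^2 - 73*y + 30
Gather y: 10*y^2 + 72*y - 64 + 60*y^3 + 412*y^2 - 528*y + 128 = 60*y^3 + 422*y^2 - 456*y + 64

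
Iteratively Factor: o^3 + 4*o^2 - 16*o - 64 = (o + 4)*(o^2 - 16) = (o - 4)*(o + 4)*(o + 4)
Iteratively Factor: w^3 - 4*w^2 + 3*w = (w)*(w^2 - 4*w + 3) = w*(w - 1)*(w - 3)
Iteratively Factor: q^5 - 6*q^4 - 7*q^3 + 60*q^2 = (q + 3)*(q^4 - 9*q^3 + 20*q^2) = q*(q + 3)*(q^3 - 9*q^2 + 20*q) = q*(q - 4)*(q + 3)*(q^2 - 5*q) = q*(q - 5)*(q - 4)*(q + 3)*(q)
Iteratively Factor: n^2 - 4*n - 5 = (n - 5)*(n + 1)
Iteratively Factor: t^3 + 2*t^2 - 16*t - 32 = (t + 4)*(t^2 - 2*t - 8) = (t + 2)*(t + 4)*(t - 4)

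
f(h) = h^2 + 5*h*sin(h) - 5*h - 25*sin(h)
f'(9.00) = -3.16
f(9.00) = 44.24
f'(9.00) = -3.16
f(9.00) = 44.24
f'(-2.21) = 8.07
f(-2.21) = 44.87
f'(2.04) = 10.23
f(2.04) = -19.24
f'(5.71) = 6.69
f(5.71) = 2.13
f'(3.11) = 10.82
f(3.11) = -6.18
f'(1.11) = -6.95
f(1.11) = -21.74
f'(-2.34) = 12.25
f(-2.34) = 43.54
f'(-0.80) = -30.39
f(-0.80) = 25.44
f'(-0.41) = -32.62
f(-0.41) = 13.00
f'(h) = 5*h*cos(h) + 2*h + 5*sin(h) - 25*cos(h) - 5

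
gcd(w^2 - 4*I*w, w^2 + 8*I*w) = w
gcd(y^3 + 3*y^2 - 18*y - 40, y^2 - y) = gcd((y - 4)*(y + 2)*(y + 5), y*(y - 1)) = 1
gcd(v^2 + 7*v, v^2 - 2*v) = v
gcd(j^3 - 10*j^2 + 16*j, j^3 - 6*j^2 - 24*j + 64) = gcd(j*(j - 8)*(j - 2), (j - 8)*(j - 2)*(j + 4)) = j^2 - 10*j + 16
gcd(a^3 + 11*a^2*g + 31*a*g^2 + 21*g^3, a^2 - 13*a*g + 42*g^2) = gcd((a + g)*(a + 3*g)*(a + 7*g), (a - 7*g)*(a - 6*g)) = 1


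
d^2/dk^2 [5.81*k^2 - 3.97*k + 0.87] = 11.6200000000000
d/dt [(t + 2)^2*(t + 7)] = (t + 2)*(3*t + 16)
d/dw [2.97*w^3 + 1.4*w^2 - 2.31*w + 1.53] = 8.91*w^2 + 2.8*w - 2.31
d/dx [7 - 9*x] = -9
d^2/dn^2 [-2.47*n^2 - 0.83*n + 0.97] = -4.94000000000000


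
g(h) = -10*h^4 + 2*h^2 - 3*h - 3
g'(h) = -40*h^3 + 4*h - 3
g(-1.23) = -19.17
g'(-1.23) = 66.51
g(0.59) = -5.29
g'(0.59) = -8.86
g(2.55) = -420.47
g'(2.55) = -656.06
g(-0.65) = -1.99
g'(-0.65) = 5.38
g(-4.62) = -4502.29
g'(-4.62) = 3922.97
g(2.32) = -288.90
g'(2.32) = -493.21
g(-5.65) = -10112.67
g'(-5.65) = 7188.88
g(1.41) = -42.78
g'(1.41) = -109.49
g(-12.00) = -207039.00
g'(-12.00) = 69069.00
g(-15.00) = -505758.00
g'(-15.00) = 134937.00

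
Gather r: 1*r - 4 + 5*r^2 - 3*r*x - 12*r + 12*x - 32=5*r^2 + r*(-3*x - 11) + 12*x - 36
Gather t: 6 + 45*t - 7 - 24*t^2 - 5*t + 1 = -24*t^2 + 40*t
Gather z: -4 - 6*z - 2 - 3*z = -9*z - 6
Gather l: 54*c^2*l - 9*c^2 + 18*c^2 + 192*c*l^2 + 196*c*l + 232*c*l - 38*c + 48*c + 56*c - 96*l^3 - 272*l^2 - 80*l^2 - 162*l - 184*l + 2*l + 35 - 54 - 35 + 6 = 9*c^2 + 66*c - 96*l^3 + l^2*(192*c - 352) + l*(54*c^2 + 428*c - 344) - 48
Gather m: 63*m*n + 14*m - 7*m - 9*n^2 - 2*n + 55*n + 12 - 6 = m*(63*n + 7) - 9*n^2 + 53*n + 6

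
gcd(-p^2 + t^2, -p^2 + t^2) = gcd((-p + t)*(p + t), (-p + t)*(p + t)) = p^2 - t^2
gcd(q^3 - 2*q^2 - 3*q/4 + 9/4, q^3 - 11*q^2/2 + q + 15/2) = q^2 - q/2 - 3/2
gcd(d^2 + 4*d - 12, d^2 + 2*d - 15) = 1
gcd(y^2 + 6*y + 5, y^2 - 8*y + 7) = 1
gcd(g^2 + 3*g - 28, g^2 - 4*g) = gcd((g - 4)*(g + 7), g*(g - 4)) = g - 4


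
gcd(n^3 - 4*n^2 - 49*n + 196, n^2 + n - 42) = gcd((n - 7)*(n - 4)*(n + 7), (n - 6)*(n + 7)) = n + 7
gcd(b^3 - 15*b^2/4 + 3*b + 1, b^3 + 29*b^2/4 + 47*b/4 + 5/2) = b + 1/4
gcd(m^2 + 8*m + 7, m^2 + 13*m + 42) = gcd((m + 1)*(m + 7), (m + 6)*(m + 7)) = m + 7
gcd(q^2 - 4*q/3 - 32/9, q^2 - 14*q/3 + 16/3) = q - 8/3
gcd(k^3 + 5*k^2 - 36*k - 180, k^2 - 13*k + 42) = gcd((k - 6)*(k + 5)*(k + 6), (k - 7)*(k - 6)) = k - 6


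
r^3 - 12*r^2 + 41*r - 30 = (r - 6)*(r - 5)*(r - 1)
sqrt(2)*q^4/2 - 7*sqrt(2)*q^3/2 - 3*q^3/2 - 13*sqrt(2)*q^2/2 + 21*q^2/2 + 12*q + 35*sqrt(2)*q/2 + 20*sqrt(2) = (q - 8)*(q - 5*sqrt(2)/2)*(q + sqrt(2))*(sqrt(2)*q/2 + sqrt(2)/2)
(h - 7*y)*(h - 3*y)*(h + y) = h^3 - 9*h^2*y + 11*h*y^2 + 21*y^3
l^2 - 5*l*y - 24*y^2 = (l - 8*y)*(l + 3*y)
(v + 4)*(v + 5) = v^2 + 9*v + 20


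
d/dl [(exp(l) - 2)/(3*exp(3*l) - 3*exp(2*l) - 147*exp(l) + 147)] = ((exp(l) - 2)*(-3*exp(2*l) + 2*exp(l) + 49) + exp(3*l) - exp(2*l) - 49*exp(l) + 49)*exp(l)/(3*(exp(3*l) - exp(2*l) - 49*exp(l) + 49)^2)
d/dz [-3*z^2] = -6*z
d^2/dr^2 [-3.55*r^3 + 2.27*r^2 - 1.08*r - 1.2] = 4.54 - 21.3*r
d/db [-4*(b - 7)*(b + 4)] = 12 - 8*b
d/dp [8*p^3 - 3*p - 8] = 24*p^2 - 3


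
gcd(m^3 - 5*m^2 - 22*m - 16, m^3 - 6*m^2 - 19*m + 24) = m - 8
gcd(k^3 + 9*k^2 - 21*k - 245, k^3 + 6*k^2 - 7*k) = k + 7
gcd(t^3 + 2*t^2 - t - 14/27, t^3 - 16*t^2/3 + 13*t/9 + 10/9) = t^2 - t/3 - 2/9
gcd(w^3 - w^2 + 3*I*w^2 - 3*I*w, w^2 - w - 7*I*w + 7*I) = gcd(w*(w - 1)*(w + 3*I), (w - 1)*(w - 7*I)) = w - 1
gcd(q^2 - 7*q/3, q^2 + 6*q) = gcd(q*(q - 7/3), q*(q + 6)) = q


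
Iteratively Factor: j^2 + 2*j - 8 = (j + 4)*(j - 2)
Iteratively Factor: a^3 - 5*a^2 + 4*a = (a - 1)*(a^2 - 4*a) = a*(a - 1)*(a - 4)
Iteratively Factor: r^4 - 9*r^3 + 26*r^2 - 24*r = (r - 4)*(r^3 - 5*r^2 + 6*r) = (r - 4)*(r - 3)*(r^2 - 2*r) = (r - 4)*(r - 3)*(r - 2)*(r)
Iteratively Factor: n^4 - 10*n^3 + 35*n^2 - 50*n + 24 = (n - 2)*(n^3 - 8*n^2 + 19*n - 12) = (n - 4)*(n - 2)*(n^2 - 4*n + 3) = (n - 4)*(n - 2)*(n - 1)*(n - 3)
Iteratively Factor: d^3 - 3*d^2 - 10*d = (d - 5)*(d^2 + 2*d) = d*(d - 5)*(d + 2)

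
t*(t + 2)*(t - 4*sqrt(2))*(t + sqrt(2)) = t^4 - 3*sqrt(2)*t^3 + 2*t^3 - 6*sqrt(2)*t^2 - 8*t^2 - 16*t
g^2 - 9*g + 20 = (g - 5)*(g - 4)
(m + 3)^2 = m^2 + 6*m + 9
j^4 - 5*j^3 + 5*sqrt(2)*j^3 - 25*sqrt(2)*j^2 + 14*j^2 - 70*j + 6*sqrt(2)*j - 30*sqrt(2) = (j - 5)*(j + sqrt(2))^2*(j + 3*sqrt(2))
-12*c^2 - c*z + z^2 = (-4*c + z)*(3*c + z)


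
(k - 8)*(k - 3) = k^2 - 11*k + 24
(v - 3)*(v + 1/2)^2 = v^3 - 2*v^2 - 11*v/4 - 3/4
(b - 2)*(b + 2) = b^2 - 4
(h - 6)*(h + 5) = h^2 - h - 30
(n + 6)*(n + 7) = n^2 + 13*n + 42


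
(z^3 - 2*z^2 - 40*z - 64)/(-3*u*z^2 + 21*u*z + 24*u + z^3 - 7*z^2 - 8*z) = (z^2 + 6*z + 8)/(-3*u*z - 3*u + z^2 + z)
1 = 1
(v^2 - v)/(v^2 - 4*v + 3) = v/(v - 3)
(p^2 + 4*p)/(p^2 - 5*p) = (p + 4)/(p - 5)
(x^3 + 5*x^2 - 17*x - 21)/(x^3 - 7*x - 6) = (x + 7)/(x + 2)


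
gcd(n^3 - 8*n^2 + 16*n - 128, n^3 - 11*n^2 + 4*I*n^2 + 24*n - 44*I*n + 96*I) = n^2 + n*(-8 + 4*I) - 32*I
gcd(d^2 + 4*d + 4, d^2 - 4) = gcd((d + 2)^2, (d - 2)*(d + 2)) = d + 2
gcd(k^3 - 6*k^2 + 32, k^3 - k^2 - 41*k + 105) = 1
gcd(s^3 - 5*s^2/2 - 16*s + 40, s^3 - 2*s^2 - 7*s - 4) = s - 4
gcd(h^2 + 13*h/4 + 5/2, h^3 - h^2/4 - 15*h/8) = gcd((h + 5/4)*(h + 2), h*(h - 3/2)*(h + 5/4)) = h + 5/4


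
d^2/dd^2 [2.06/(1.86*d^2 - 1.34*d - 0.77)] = (14.253552*d^2 - 10.268688*d - 2.06*(3.72*d - 1.34)*(7.44*d - 2.68) - 5.900664)/(-1.86*d^2 + 1.34*d + 0.77)^3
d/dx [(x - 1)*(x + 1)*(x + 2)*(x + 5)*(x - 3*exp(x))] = -3*x^4*exp(x) + 5*x^4 - 33*x^3*exp(x) + 28*x^3 - 90*x^2*exp(x) + 27*x^2 - 33*x*exp(x) - 14*x + 51*exp(x) - 10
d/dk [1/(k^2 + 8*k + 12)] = 2*(-k - 4)/(k^2 + 8*k + 12)^2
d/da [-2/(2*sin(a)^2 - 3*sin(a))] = 2*(4*sin(a) - 3)*cos(a)/((2*sin(a) - 3)^2*sin(a)^2)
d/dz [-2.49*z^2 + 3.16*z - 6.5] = 3.16 - 4.98*z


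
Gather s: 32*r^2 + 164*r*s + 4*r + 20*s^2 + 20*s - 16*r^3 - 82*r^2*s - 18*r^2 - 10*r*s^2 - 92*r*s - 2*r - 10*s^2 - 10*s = -16*r^3 + 14*r^2 + 2*r + s^2*(10 - 10*r) + s*(-82*r^2 + 72*r + 10)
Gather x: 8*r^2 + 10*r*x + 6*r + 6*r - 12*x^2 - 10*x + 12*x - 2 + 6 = 8*r^2 + 12*r - 12*x^2 + x*(10*r + 2) + 4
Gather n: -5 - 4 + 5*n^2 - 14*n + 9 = 5*n^2 - 14*n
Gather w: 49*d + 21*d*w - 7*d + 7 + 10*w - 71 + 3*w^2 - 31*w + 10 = 42*d + 3*w^2 + w*(21*d - 21) - 54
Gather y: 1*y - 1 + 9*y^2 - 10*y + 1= 9*y^2 - 9*y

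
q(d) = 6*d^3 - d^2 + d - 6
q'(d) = 18*d^2 - 2*d + 1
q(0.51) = -4.95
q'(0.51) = 4.66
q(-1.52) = -30.90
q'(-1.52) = 45.63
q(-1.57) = -33.25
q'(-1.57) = 48.51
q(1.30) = 6.79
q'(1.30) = 28.82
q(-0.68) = -9.03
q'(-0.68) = 10.68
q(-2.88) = -160.50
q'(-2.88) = 156.06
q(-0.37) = -6.81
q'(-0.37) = 4.20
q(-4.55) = -596.43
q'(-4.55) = 382.74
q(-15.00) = -20496.00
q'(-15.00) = 4081.00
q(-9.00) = -4470.00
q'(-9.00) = 1477.00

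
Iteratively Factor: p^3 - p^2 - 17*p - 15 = (p + 1)*(p^2 - 2*p - 15) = (p - 5)*(p + 1)*(p + 3)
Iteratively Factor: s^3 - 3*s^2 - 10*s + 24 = (s - 2)*(s^2 - s - 12) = (s - 4)*(s - 2)*(s + 3)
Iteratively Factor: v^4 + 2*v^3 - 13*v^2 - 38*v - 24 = (v - 4)*(v^3 + 6*v^2 + 11*v + 6) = (v - 4)*(v + 1)*(v^2 + 5*v + 6) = (v - 4)*(v + 1)*(v + 2)*(v + 3)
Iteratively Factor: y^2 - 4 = (y - 2)*(y + 2)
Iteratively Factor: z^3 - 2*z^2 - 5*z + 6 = (z - 1)*(z^2 - z - 6) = (z - 1)*(z + 2)*(z - 3)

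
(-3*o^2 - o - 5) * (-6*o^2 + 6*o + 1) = 18*o^4 - 12*o^3 + 21*o^2 - 31*o - 5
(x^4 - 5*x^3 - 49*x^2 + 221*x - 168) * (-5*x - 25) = -5*x^5 + 370*x^3 + 120*x^2 - 4685*x + 4200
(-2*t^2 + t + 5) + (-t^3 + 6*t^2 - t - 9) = -t^3 + 4*t^2 - 4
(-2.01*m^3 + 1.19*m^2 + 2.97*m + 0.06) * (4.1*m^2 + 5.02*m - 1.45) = -8.241*m^5 - 5.2112*m^4 + 21.0653*m^3 + 13.4299*m^2 - 4.0053*m - 0.087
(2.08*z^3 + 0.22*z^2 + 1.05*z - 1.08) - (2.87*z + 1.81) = 2.08*z^3 + 0.22*z^2 - 1.82*z - 2.89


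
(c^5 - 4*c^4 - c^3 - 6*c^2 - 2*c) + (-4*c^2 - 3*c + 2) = c^5 - 4*c^4 - c^3 - 10*c^2 - 5*c + 2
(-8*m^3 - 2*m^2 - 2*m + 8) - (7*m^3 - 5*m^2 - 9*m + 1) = -15*m^3 + 3*m^2 + 7*m + 7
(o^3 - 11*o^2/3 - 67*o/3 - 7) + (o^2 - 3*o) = o^3 - 8*o^2/3 - 76*o/3 - 7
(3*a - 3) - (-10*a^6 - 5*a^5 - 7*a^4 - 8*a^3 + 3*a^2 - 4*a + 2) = 10*a^6 + 5*a^5 + 7*a^4 + 8*a^3 - 3*a^2 + 7*a - 5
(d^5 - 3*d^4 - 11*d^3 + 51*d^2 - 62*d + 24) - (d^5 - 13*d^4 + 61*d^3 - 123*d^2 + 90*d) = 10*d^4 - 72*d^3 + 174*d^2 - 152*d + 24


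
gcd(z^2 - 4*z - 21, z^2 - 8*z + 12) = 1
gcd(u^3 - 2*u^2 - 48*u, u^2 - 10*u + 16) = u - 8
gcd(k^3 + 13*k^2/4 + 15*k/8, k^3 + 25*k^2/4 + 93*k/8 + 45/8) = k^2 + 13*k/4 + 15/8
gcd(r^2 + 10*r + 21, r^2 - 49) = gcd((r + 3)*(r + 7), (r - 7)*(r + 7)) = r + 7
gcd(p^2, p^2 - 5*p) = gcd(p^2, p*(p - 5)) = p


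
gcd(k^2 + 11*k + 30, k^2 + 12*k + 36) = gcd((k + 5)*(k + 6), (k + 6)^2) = k + 6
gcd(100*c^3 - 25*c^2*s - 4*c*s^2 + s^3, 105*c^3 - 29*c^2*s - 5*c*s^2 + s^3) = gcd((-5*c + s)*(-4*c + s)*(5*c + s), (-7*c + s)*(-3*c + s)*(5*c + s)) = 5*c + s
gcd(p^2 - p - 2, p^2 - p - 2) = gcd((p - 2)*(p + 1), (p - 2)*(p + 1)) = p^2 - p - 2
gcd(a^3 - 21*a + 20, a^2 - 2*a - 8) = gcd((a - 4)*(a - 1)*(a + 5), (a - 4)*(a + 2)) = a - 4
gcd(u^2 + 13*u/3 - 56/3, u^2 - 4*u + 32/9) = u - 8/3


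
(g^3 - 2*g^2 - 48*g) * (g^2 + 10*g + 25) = g^5 + 8*g^4 - 43*g^3 - 530*g^2 - 1200*g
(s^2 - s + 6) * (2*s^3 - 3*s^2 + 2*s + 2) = 2*s^5 - 5*s^4 + 17*s^3 - 18*s^2 + 10*s + 12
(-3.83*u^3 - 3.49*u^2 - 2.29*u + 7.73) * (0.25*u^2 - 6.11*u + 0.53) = -0.9575*u^5 + 22.5288*u^4 + 18.7215*u^3 + 14.0747*u^2 - 48.444*u + 4.0969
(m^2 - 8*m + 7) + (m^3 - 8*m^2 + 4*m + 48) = m^3 - 7*m^2 - 4*m + 55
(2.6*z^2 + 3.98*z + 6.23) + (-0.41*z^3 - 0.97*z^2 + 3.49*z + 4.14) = -0.41*z^3 + 1.63*z^2 + 7.47*z + 10.37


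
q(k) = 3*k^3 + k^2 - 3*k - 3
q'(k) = 9*k^2 + 2*k - 3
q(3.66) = 146.50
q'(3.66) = 124.88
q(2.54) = 44.99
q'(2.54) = 60.14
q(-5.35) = -417.72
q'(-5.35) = 243.90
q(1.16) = -0.45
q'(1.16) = 11.43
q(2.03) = 20.13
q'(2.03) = 38.15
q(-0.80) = -1.50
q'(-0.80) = 1.16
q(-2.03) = -17.89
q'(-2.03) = 30.03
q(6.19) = 728.28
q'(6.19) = 354.22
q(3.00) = 78.00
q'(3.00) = 84.00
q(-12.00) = -5007.00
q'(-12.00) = 1269.00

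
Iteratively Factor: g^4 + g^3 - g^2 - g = (g)*(g^3 + g^2 - g - 1) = g*(g + 1)*(g^2 - 1) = g*(g + 1)^2*(g - 1)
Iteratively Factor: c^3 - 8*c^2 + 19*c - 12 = (c - 1)*(c^2 - 7*c + 12) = (c - 4)*(c - 1)*(c - 3)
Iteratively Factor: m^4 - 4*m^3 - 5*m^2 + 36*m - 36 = (m - 2)*(m^3 - 2*m^2 - 9*m + 18) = (m - 3)*(m - 2)*(m^2 + m - 6) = (m - 3)*(m - 2)*(m + 3)*(m - 2)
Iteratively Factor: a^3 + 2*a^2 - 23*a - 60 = (a - 5)*(a^2 + 7*a + 12) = (a - 5)*(a + 3)*(a + 4)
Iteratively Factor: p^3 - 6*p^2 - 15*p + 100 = (p - 5)*(p^2 - p - 20) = (p - 5)^2*(p + 4)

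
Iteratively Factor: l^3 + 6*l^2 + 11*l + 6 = (l + 1)*(l^2 + 5*l + 6) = (l + 1)*(l + 2)*(l + 3)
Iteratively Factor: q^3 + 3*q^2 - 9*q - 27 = (q + 3)*(q^2 - 9) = (q + 3)^2*(q - 3)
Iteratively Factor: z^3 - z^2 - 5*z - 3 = (z - 3)*(z^2 + 2*z + 1) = (z - 3)*(z + 1)*(z + 1)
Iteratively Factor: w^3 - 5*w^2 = (w - 5)*(w^2) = w*(w - 5)*(w)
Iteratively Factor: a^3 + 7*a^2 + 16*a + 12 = (a + 3)*(a^2 + 4*a + 4) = (a + 2)*(a + 3)*(a + 2)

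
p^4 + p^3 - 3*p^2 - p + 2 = (p - 1)^2*(p + 1)*(p + 2)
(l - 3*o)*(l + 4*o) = l^2 + l*o - 12*o^2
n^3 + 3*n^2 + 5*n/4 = n*(n + 1/2)*(n + 5/2)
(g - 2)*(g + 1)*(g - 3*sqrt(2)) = g^3 - 3*sqrt(2)*g^2 - g^2 - 2*g + 3*sqrt(2)*g + 6*sqrt(2)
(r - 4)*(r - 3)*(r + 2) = r^3 - 5*r^2 - 2*r + 24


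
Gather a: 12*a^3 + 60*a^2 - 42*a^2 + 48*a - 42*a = 12*a^3 + 18*a^2 + 6*a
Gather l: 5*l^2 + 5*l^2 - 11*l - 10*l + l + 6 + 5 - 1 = 10*l^2 - 20*l + 10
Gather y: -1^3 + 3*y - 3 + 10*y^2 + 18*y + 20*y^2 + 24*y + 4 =30*y^2 + 45*y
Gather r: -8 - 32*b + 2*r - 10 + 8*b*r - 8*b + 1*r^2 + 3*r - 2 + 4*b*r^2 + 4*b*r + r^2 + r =-40*b + r^2*(4*b + 2) + r*(12*b + 6) - 20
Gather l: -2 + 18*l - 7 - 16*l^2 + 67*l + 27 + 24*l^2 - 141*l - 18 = 8*l^2 - 56*l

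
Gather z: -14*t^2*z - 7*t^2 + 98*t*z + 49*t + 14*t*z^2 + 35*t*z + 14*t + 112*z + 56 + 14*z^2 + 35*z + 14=-7*t^2 + 63*t + z^2*(14*t + 14) + z*(-14*t^2 + 133*t + 147) + 70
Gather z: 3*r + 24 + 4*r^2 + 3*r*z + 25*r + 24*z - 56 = 4*r^2 + 28*r + z*(3*r + 24) - 32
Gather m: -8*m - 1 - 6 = -8*m - 7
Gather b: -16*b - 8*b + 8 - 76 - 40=-24*b - 108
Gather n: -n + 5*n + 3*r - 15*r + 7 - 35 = 4*n - 12*r - 28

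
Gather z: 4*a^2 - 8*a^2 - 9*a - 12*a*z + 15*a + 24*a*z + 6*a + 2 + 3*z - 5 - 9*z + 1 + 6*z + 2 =-4*a^2 + 12*a*z + 12*a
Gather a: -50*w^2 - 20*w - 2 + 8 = -50*w^2 - 20*w + 6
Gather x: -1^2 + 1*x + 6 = x + 5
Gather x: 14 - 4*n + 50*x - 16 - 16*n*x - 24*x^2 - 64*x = -4*n - 24*x^2 + x*(-16*n - 14) - 2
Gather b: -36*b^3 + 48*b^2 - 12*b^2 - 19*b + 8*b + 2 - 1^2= -36*b^3 + 36*b^2 - 11*b + 1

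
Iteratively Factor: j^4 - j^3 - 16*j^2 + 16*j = (j)*(j^3 - j^2 - 16*j + 16) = j*(j + 4)*(j^2 - 5*j + 4) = j*(j - 4)*(j + 4)*(j - 1)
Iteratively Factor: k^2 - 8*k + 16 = (k - 4)*(k - 4)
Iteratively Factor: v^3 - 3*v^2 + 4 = (v - 2)*(v^2 - v - 2) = (v - 2)*(v + 1)*(v - 2)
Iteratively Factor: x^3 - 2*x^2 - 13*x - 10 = (x - 5)*(x^2 + 3*x + 2) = (x - 5)*(x + 2)*(x + 1)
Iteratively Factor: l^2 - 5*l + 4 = (l - 1)*(l - 4)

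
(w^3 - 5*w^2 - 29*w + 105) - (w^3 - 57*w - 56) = -5*w^2 + 28*w + 161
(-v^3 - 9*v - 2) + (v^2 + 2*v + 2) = -v^3 + v^2 - 7*v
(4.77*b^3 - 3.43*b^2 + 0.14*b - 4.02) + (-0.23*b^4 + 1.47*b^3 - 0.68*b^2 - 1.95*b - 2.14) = -0.23*b^4 + 6.24*b^3 - 4.11*b^2 - 1.81*b - 6.16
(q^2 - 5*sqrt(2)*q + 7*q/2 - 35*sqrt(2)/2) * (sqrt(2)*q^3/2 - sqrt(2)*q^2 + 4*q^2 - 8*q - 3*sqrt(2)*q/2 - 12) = sqrt(2)*q^5/2 - q^4 + 3*sqrt(2)*q^4/4 - 25*sqrt(2)*q^3 - 3*q^3/2 - 141*sqrt(2)*q^2/4 + 10*q^2 + 21*q/2 + 200*sqrt(2)*q + 210*sqrt(2)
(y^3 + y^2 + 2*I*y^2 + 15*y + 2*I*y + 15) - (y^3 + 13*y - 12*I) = y^2 + 2*I*y^2 + 2*y + 2*I*y + 15 + 12*I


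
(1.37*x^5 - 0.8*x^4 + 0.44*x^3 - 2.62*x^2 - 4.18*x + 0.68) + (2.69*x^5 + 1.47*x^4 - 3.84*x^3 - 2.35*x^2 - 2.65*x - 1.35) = 4.06*x^5 + 0.67*x^4 - 3.4*x^3 - 4.97*x^2 - 6.83*x - 0.67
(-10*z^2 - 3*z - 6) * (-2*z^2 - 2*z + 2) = 20*z^4 + 26*z^3 - 2*z^2 + 6*z - 12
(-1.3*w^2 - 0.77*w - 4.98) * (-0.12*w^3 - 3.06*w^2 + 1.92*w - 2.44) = 0.156*w^5 + 4.0704*w^4 + 0.4578*w^3 + 16.9324*w^2 - 7.6828*w + 12.1512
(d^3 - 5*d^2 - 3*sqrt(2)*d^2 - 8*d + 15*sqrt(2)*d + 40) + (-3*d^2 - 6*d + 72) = d^3 - 8*d^2 - 3*sqrt(2)*d^2 - 14*d + 15*sqrt(2)*d + 112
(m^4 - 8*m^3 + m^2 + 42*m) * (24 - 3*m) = -3*m^5 + 48*m^4 - 195*m^3 - 102*m^2 + 1008*m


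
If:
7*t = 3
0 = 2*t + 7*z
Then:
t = 3/7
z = -6/49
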